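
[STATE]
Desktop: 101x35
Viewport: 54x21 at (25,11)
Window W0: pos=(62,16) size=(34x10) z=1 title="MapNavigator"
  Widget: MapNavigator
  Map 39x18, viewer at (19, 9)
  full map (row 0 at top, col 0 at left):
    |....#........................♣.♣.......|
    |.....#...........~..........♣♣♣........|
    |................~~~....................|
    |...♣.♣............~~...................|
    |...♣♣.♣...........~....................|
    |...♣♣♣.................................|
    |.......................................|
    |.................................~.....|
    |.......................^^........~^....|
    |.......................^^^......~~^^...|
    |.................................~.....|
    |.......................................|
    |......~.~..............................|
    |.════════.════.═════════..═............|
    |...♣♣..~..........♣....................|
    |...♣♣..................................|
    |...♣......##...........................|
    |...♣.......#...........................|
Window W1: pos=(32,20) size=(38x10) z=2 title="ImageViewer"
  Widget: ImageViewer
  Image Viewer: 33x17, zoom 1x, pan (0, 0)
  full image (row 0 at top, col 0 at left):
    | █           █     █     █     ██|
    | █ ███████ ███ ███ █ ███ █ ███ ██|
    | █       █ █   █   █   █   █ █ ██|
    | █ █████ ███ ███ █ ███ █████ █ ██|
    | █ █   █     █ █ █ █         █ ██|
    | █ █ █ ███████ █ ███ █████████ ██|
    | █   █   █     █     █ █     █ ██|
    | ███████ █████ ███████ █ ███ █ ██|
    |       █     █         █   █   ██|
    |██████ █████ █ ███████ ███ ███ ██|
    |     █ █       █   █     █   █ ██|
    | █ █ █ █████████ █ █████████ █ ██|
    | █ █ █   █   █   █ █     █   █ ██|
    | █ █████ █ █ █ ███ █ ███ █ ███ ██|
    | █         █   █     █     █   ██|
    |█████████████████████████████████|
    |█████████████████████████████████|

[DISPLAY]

                                                      
                                                      
                                                      
                                                      
                                                      
                                     ┏━━━━━━━━━━━━━━━━
                                     ┃ MapNavigator   
                                     ┠────────────────
                                     ┃................
       ┏━━━━━━━━━━━━━━━━━━━━━━━━━━━━━━━━━━━━┓.........
       ┃ ImageViewer                        ┃.........
       ┠────────────────────────────────────┨.........
       ┃ █           █     █     █     ██   ┃.........
       ┃ █ ███████ ███ ███ █ ███ █ ███ ██   ┃.........
       ┃ █       █ █   █   █   █   █ █ ██   ┃━━━━━━━━━
       ┃ █ █████ ███ ███ █ ███ █████ █ ██   ┃         
       ┃ █ █   █     █ █ █ █         █ ██   ┃         
       ┃ █ █ █ ███████ █ ███ █████████ ██   ┃         
       ┗━━━━━━━━━━━━━━━━━━━━━━━━━━━━━━━━━━━━┛         
                                                      
                                                      


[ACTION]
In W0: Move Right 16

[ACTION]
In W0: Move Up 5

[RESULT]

                                                      
                                                      
                                                      
                                                      
                                                      
                                     ┏━━━━━━━━━━━━━━━━
                                     ┃ MapNavigator   
                                     ┠────────────────
                                     ┃.........♣♣♣....
       ┏━━━━━━━━━━━━━━━━━━━━━━━━━━━━━━━━━━━━┓.........
       ┃ ImageViewer                        ┃.........
       ┠────────────────────────────────────┨.........
       ┃ █           █     █     █     ██   ┃.........
       ┃ █ ███████ ███ ███ █ ███ █ ███ ██   ┃.........
       ┃ █       █ █   █   █   █   █ █ ██   ┃━━━━━━━━━
       ┃ █ █████ ███ ███ █ ███ █████ █ ██   ┃         
       ┃ █ █   █     █ █ █ █         █ ██   ┃         
       ┃ █ █ █ ███████ █ ███ █████████ ██   ┃         
       ┗━━━━━━━━━━━━━━━━━━━━━━━━━━━━━━━━━━━━┛         
                                                      
                                                      


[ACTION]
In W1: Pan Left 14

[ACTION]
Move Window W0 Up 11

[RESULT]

                                     ┃................
                                     ┃................
                                     ┃................
                                     ┗━━━━━━━━━━━━━━━━
                                                      
                                                      
                                                      
                                                      
                                                      
       ┏━━━━━━━━━━━━━━━━━━━━━━━━━━━━━━━━━━━━┓         
       ┃ ImageViewer                        ┃         
       ┠────────────────────────────────────┨         
       ┃ █           █     █     █     ██   ┃         
       ┃ █ ███████ ███ ███ █ ███ █ ███ ██   ┃         
       ┃ █       █ █   █   █   █   █ █ ██   ┃         
       ┃ █ █████ ███ ███ █ ███ █████ █ ██   ┃         
       ┃ █ █   █     █ █ █ █         █ ██   ┃         
       ┃ █ █ █ ███████ █ ███ █████████ ██   ┃         
       ┗━━━━━━━━━━━━━━━━━━━━━━━━━━━━━━━━━━━━┛         
                                                      
                                                      


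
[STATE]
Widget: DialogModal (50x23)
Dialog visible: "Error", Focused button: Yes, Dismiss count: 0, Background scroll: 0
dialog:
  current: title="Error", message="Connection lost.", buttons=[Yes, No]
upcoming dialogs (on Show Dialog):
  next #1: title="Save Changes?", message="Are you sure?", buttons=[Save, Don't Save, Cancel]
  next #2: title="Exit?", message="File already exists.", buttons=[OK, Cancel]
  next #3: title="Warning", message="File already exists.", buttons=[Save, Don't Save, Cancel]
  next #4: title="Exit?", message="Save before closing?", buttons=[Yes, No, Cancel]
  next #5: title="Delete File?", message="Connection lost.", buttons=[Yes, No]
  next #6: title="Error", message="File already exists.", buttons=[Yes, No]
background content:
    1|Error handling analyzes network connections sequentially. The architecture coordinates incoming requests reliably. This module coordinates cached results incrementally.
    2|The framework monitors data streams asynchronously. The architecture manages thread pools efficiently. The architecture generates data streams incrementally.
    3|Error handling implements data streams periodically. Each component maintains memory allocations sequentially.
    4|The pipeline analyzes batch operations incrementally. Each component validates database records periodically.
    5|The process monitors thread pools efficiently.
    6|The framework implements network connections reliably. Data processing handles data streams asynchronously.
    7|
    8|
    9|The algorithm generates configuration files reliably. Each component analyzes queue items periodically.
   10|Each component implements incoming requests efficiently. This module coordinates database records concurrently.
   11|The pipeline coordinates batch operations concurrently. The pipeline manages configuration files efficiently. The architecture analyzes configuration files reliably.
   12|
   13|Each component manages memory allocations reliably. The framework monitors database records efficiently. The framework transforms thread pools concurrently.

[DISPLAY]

Error handling analyzes network connections sequen
The framework monitors data streams asynchronously
Error handling implements data streams periodicall
The pipeline analyzes batch operations incremental
The process monitors thread pools efficiently.    
The framework implements network connections relia
                                                  
                                                  
The algorithm generates configuration files reliab
Each component ┌──────────────────┐requests effici
The pipeline co│      Error       │ations concurre
               │ Connection lost. │               
Each component │    [Yes]  No     │ations reliably
               └──────────────────┘               
                                                  
                                                  
                                                  
                                                  
                                                  
                                                  
                                                  
                                                  
                                                  


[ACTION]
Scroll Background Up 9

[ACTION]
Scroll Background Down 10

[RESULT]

The pipeline coordinates batch operations concurre
                                                  
Each component manages memory allocations reliably
                                                  
                                                  
                                                  
                                                  
                                                  
                                                  
               ┌──────────────────┐               
               │      Error       │               
               │ Connection lost. │               
               │    [Yes]  No     │               
               └──────────────────┘               
                                                  
                                                  
                                                  
                                                  
                                                  
                                                  
                                                  
                                                  
                                                  


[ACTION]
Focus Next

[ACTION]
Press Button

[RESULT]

The pipeline coordinates batch operations concurre
                                                  
Each component manages memory allocations reliably
                                                  
                                                  
                                                  
                                                  
                                                  
                                                  
                                                  
                                                  
                                                  
                                                  
                                                  
                                                  
                                                  
                                                  
                                                  
                                                  
                                                  
                                                  
                                                  
                                                  


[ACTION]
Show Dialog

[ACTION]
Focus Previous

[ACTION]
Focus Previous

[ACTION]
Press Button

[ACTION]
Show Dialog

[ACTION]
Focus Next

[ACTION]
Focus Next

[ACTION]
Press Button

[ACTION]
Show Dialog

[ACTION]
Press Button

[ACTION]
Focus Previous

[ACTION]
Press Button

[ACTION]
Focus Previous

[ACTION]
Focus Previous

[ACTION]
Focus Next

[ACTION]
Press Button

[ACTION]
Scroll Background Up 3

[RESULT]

                                                  
The algorithm generates configuration files reliab
Each component implements incoming requests effici
The pipeline coordinates batch operations concurre
                                                  
Each component manages memory allocations reliably
                                                  
                                                  
                                                  
                                                  
                                                  
                                                  
                                                  
                                                  
                                                  
                                                  
                                                  
                                                  
                                                  
                                                  
                                                  
                                                  
                                                  


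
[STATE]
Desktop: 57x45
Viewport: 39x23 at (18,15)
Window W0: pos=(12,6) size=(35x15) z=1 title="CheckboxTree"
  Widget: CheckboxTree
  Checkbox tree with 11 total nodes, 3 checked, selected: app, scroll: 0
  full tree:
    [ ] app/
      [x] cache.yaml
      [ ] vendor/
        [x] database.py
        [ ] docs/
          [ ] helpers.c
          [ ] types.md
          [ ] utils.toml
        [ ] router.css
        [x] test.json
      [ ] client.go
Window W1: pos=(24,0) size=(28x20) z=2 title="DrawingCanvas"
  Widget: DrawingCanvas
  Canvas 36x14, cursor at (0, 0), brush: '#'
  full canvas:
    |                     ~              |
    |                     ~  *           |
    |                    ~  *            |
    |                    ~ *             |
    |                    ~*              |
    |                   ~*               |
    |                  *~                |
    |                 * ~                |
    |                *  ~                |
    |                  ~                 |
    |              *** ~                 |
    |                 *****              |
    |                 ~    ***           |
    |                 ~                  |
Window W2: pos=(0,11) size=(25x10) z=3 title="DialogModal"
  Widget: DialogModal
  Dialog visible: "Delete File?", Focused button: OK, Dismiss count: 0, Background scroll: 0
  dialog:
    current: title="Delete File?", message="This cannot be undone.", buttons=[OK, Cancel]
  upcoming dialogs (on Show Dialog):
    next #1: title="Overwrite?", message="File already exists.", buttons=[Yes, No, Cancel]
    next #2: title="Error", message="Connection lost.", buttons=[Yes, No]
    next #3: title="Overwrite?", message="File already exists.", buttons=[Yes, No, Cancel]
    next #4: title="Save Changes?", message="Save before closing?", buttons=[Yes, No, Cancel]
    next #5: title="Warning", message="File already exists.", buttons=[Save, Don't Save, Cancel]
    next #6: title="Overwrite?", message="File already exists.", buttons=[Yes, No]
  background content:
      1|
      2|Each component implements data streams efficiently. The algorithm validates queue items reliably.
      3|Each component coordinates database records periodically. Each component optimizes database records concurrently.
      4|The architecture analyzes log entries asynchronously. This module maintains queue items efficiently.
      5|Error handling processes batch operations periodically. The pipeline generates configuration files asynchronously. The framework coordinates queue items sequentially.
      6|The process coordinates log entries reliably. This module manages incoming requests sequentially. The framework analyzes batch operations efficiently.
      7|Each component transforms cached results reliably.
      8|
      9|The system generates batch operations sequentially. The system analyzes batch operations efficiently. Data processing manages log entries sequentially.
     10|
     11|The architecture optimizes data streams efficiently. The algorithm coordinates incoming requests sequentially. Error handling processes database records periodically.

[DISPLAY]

?  │en┃                 ~    *** ┃     
 un│na┃                 ~        ┃     
   │yz┃                          ┃     
───┘se┃                          ┃     
inates┃━━━━━━━━━━━━━━━━━━━━━━━━━━┛     
━━━━━━┛━━━━━━━━━━━━━━━━━━━━━┛          
                                       
                                       
                                       
                                       
                                       
                                       
                                       
                                       
                                       
                                       
                                       
                                       
                                       
                                       
                                       
                                       
                                       


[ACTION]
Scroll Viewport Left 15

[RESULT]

│   Delete File?  │en┃                 
│This cannot be un│na┃                 
│  [OK]  Cancel   │yz┃                 
└─────────────────┘se┃                 
e process coordinates┃━━━━━━━━━━━━━━━━━
━━━━━━━━━━━━━━━━━━━━━┛━━━━━━━━━━━━━━━━━
                                       
                                       
                                       
                                       
                                       
                                       
                                       
                                       
                                       
                                       
                                       
                                       
                                       
                                       
                                       
                                       
                                       


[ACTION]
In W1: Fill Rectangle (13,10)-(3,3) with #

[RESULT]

│   Delete File?  │en┃   ########      
│This cannot be un│na┃   ########      
│  [OK]  Cancel   │yz┃                 
└─────────────────┘se┃                 
e process coordinates┃━━━━━━━━━━━━━━━━━
━━━━━━━━━━━━━━━━━━━━━┛━━━━━━━━━━━━━━━━━
                                       
                                       
                                       
                                       
                                       
                                       
                                       
                                       
                                       
                                       
                                       
                                       
                                       
                                       
                                       
                                       
                                       


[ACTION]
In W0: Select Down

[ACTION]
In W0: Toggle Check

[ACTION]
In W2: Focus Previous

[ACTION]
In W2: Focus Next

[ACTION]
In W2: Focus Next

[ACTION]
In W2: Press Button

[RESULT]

ch component implemen┃   ########      
ch component coordina┃   ########      
e architecture analyz┃                 
ror handling processe┃                 
e process coordinates┃━━━━━━━━━━━━━━━━━
━━━━━━━━━━━━━━━━━━━━━┛━━━━━━━━━━━━━━━━━
                                       
                                       
                                       
                                       
                                       
                                       
                                       
                                       
                                       
                                       
                                       
                                       
                                       
                                       
                                       
                                       
                                       


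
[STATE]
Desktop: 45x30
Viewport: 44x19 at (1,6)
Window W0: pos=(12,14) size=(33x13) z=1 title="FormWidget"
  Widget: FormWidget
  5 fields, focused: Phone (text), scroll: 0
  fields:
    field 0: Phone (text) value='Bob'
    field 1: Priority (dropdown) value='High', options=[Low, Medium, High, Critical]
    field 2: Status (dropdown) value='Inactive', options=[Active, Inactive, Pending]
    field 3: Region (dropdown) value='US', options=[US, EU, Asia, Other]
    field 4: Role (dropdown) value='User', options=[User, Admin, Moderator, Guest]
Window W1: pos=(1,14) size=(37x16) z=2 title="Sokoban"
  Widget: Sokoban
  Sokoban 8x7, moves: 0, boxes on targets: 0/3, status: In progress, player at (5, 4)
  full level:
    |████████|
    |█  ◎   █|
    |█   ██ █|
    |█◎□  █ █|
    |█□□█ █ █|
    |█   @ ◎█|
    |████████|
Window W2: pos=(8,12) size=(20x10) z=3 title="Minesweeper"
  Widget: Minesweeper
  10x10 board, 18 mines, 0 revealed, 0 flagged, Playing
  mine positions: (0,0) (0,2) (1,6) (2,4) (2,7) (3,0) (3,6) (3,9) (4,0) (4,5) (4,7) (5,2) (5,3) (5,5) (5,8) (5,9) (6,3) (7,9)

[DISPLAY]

                                            
                                            
                                            
                                            
                                            
                                            
       ┏━━━━━━━━━━━━━━━━━━┓                 
       ┃ Minesweeper      ┃                 
┏━━━━━━┠──────────────────┨━━━━━━━━━┓━━━━━━┓
┃ Sokob┃■■■■■■■■■■        ┃         ┃      ┃
┠──────┃■■■■■■■■■■        ┃─────────┨──────┨
┃██████┃■■■■■■■■■■        ┃         ┃     ]┃
┃█  ◎  ┃■■■■■■■■■■        ┃         ┃    ▼]┃
┃█   ██┃■■■■■■■■■■        ┃         ┃    ▼]┃
┃█◎□  █┃■■■■■■■■■■        ┃         ┃    ▼]┃
┃█□□█ █┗━━━━━━━━━━━━━━━━━━┛         ┃    ▼]┃
┃█   @ ◎█                           ┃      ┃
┃████████                           ┃      ┃
┃Moves: 0  0/3                      ┃      ┃


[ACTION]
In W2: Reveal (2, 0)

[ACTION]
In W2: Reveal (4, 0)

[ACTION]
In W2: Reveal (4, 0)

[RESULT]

                                            
                                            
                                            
                                            
                                            
                                            
       ┏━━━━━━━━━━━━━━━━━━┓                 
       ┃ Minesweeper      ┃                 
┏━━━━━━┠──────────────────┨━━━━━━━━━┓━━━━━━┓
┃ Sokob┃✹■✹■■■■■■■        ┃         ┃      ┃
┠──────┃■■■■■■✹■■■        ┃─────────┨──────┨
┃██████┃1■■■✹■■✹■■        ┃         ┃     ]┃
┃█  ◎  ┃✹■■■■■✹■■✹        ┃         ┃    ▼]┃
┃█   ██┃✹■■■■✹■✹■■        ┃         ┃    ▼]┃
┃█◎□  █┃■■✹✹■✹■■✹✹        ┃         ┃    ▼]┃
┃█□□█ █┗━━━━━━━━━━━━━━━━━━┛         ┃    ▼]┃
┃█   @ ◎█                           ┃      ┃
┃████████                           ┃      ┃
┃Moves: 0  0/3                      ┃      ┃


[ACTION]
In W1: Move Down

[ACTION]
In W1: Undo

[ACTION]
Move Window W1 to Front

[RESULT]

                                            
                                            
                                            
                                            
                                            
                                            
       ┏━━━━━━━━━━━━━━━━━━┓                 
       ┃ Minesweeper      ┃                 
┏━━━━━━━━━━━━━━━━━━━━━━━━━━━━━━━━━━━┓━━━━━━┓
┃ Sokoban                           ┃      ┃
┠───────────────────────────────────┨──────┨
┃████████                           ┃     ]┃
┃█  ◎   █                           ┃    ▼]┃
┃█   ██ █                           ┃    ▼]┃
┃█◎□  █ █                           ┃    ▼]┃
┃█□□█ █ █                           ┃    ▼]┃
┃█   @ ◎█                           ┃      ┃
┃████████                           ┃      ┃
┃Moves: 0  0/3                      ┃      ┃


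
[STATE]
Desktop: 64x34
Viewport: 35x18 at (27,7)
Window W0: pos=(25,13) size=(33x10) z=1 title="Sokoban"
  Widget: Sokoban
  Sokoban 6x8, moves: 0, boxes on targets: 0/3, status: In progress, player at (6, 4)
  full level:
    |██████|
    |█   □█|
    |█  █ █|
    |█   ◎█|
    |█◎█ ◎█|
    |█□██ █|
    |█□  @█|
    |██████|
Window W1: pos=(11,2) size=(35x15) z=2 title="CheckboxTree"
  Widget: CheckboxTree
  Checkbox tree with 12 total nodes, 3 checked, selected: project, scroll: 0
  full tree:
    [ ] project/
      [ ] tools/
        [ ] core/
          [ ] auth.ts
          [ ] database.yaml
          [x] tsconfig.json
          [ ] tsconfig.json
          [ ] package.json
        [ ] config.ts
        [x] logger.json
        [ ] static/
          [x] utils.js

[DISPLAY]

                  ┃                
.ts               ┃                
base.yaml         ┃                
nfig.json         ┃                
nfig.json         ┃                
age.json          ┃                
.ts               ┃━━━━━━━━━━━┓    
.json             ┃           ┃    
/                 ┃───────────┨    
━━━━━━━━━━━━━━━━━━┛           ┃    
   □█                         ┃    
  █ █                         ┃    
   ◎█                         ┃    
◎█ ◎█                         ┃    
□██ █                         ┃    
━━━━━━━━━━━━━━━━━━━━━━━━━━━━━━┛    
                                   
                                   


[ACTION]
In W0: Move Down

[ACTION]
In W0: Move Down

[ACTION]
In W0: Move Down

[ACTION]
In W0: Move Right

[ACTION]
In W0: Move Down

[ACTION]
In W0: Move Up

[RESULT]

                  ┃                
.ts               ┃                
base.yaml         ┃                
nfig.json         ┃                
nfig.json         ┃                
age.json          ┃                
.ts               ┃━━━━━━━━━━━┓    
.json             ┃           ┃    
/                 ┃───────────┨    
━━━━━━━━━━━━━━━━━━┛           ┃    
   □█                         ┃    
  █ █                         ┃    
   ◎█                         ┃    
◎█ ◎█                         ┃    
□██@█                         ┃    
━━━━━━━━━━━━━━━━━━━━━━━━━━━━━━┛    
                                   
                                   


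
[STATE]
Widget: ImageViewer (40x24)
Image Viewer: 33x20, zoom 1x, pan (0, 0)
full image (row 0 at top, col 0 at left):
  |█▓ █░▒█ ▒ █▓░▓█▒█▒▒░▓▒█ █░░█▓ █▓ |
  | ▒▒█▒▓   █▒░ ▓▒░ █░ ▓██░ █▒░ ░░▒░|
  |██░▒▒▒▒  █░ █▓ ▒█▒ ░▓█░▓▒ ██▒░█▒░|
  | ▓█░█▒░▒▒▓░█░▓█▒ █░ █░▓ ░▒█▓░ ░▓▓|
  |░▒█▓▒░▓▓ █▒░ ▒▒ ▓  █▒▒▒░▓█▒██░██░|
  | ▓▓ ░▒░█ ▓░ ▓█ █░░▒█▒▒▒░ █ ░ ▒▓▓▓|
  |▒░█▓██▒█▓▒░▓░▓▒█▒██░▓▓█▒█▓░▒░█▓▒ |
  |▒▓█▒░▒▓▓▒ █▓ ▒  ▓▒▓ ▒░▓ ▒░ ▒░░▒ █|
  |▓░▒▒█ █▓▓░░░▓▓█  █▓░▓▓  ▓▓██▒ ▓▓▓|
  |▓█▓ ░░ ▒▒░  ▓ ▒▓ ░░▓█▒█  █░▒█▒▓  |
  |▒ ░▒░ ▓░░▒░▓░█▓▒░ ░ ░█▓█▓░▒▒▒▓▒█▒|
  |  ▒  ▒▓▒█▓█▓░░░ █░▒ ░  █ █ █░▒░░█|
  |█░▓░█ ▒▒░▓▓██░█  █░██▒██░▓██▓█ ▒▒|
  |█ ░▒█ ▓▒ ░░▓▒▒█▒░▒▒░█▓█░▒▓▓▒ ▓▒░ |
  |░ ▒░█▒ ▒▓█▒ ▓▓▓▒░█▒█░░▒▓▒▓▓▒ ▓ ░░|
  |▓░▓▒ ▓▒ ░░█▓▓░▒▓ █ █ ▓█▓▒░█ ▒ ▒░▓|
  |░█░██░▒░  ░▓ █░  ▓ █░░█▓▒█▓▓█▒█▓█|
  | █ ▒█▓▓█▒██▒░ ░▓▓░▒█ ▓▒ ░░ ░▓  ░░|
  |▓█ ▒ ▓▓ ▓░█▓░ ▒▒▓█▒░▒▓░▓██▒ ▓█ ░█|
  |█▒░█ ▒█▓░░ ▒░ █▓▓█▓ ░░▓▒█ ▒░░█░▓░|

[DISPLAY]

█▓ █░▒█ ▒ █▓░▓█▒█▒▒░▓▒█ █░░█▓ █▓        
 ▒▒█▒▓   █▒░ ▓▒░ █░ ▓██░ █▒░ ░░▒░       
██░▒▒▒▒  █░ █▓ ▒█▒ ░▓█░▓▒ ██▒░█▒░       
 ▓█░█▒░▒▒▓░█░▓█▒ █░ █░▓ ░▒█▓░ ░▓▓       
░▒█▓▒░▓▓ █▒░ ▒▒ ▓  █▒▒▒░▓█▒██░██░       
 ▓▓ ░▒░█ ▓░ ▓█ █░░▒█▒▒▒░ █ ░ ▒▓▓▓       
▒░█▓██▒█▓▒░▓░▓▒█▒██░▓▓█▒█▓░▒░█▓▒        
▒▓█▒░▒▓▓▒ █▓ ▒  ▓▒▓ ▒░▓ ▒░ ▒░░▒ █       
▓░▒▒█ █▓▓░░░▓▓█  █▓░▓▓  ▓▓██▒ ▓▓▓       
▓█▓ ░░ ▒▒░  ▓ ▒▓ ░░▓█▒█  █░▒█▒▓         
▒ ░▒░ ▓░░▒░▓░█▓▒░ ░ ░█▓█▓░▒▒▒▓▒█▒       
  ▒  ▒▓▒█▓█▓░░░ █░▒ ░  █ █ █░▒░░█       
█░▓░█ ▒▒░▓▓██░█  █░██▒██░▓██▓█ ▒▒       
█ ░▒█ ▓▒ ░░▓▒▒█▒░▒▒░█▓█░▒▓▓▒ ▓▒░        
░ ▒░█▒ ▒▓█▒ ▓▓▓▒░█▒█░░▒▓▒▓▓▒ ▓ ░░       
▓░▓▒ ▓▒ ░░█▓▓░▒▓ █ █ ▓█▓▒░█ ▒ ▒░▓       
░█░██░▒░  ░▓ █░  ▓ █░░█▓▒█▓▓█▒█▓█       
 █ ▒█▓▓█▒██▒░ ░▓▓░▒█ ▓▒ ░░ ░▓  ░░       
▓█ ▒ ▓▓ ▓░█▓░ ▒▒▓█▒░▒▓░▓██▒ ▓█ ░█       
█▒░█ ▒█▓░░ ▒░ █▓▓█▓ ░░▓▒█ ▒░░█░▓░       
                                        
                                        
                                        
                                        


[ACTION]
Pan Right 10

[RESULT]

█▓░▓█▒█▒▒░▓▒█ █░░█▓ █▓                  
▒░ ▓▒░ █░ ▓██░ █▒░ ░░▒░                 
░ █▓ ▒█▒ ░▓█░▓▒ ██▒░█▒░                 
░█░▓█▒ █░ █░▓ ░▒█▓░ ░▓▓                 
▒░ ▒▒ ▓  █▒▒▒░▓█▒██░██░                 
░ ▓█ █░░▒█▒▒▒░ █ ░ ▒▓▓▓                 
░▓░▓▒█▒██░▓▓█▒█▓░▒░█▓▒                  
█▓ ▒  ▓▒▓ ▒░▓ ▒░ ▒░░▒ █                 
░░▓▓█  █▓░▓▓  ▓▓██▒ ▓▓▓                 
  ▓ ▒▓ ░░▓█▒█  █░▒█▒▓                   
░▓░█▓▒░ ░ ░█▓█▓░▒▒▒▓▒█▒                 
█▓░░░ █░▒ ░  █ █ █░▒░░█                 
▓██░█  █░██▒██░▓██▓█ ▒▒                 
░▓▒▒█▒░▒▒░█▓█░▒▓▓▒ ▓▒░                  
▒ ▓▓▓▒░█▒█░░▒▓▒▓▓▒ ▓ ░░                 
█▓▓░▒▓ █ █ ▓█▓▒░█ ▒ ▒░▓                 
░▓ █░  ▓ █░░█▓▒█▓▓█▒█▓█                 
█▒░ ░▓▓░▒█ ▓▒ ░░ ░▓  ░░                 
█▓░ ▒▒▓█▒░▒▓░▓██▒ ▓█ ░█                 
 ▒░ █▓▓█▓ ░░▓▒█ ▒░░█░▓░                 
                                        
                                        
                                        
                                        


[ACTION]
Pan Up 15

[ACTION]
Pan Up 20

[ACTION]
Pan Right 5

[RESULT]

▒█▒▒░▓▒█ █░░█▓ █▓                       
░ █░ ▓██░ █▒░ ░░▒░                      
▒█▒ ░▓█░▓▒ ██▒░█▒░                      
▒ █░ █░▓ ░▒█▓░ ░▓▓                      
 ▓  █▒▒▒░▓█▒██░██░                      
█░░▒█▒▒▒░ █ ░ ▒▓▓▓                      
█▒██░▓▓█▒█▓░▒░█▓▒                       
 ▓▒▓ ▒░▓ ▒░ ▒░░▒ █                      
  █▓░▓▓  ▓▓██▒ ▓▓▓                      
▓ ░░▓█▒█  █░▒█▒▓                        
▒░ ░ ░█▓█▓░▒▒▒▓▒█▒                      
 █░▒ ░  █ █ █░▒░░█                      
  █░██▒██░▓██▓█ ▒▒                      
▒░▒▒░█▓█░▒▓▓▒ ▓▒░                       
▒░█▒█░░▒▓▒▓▓▒ ▓ ░░                      
▓ █ █ ▓█▓▒░█ ▒ ▒░▓                      
  ▓ █░░█▓▒█▓▓█▒█▓█                      
▓▓░▒█ ▓▒ ░░ ░▓  ░░                      
▒▓█▒░▒▓░▓██▒ ▓█ ░█                      
▓▓█▓ ░░▓▒█ ▒░░█░▓░                      
                                        
                                        
                                        
                                        


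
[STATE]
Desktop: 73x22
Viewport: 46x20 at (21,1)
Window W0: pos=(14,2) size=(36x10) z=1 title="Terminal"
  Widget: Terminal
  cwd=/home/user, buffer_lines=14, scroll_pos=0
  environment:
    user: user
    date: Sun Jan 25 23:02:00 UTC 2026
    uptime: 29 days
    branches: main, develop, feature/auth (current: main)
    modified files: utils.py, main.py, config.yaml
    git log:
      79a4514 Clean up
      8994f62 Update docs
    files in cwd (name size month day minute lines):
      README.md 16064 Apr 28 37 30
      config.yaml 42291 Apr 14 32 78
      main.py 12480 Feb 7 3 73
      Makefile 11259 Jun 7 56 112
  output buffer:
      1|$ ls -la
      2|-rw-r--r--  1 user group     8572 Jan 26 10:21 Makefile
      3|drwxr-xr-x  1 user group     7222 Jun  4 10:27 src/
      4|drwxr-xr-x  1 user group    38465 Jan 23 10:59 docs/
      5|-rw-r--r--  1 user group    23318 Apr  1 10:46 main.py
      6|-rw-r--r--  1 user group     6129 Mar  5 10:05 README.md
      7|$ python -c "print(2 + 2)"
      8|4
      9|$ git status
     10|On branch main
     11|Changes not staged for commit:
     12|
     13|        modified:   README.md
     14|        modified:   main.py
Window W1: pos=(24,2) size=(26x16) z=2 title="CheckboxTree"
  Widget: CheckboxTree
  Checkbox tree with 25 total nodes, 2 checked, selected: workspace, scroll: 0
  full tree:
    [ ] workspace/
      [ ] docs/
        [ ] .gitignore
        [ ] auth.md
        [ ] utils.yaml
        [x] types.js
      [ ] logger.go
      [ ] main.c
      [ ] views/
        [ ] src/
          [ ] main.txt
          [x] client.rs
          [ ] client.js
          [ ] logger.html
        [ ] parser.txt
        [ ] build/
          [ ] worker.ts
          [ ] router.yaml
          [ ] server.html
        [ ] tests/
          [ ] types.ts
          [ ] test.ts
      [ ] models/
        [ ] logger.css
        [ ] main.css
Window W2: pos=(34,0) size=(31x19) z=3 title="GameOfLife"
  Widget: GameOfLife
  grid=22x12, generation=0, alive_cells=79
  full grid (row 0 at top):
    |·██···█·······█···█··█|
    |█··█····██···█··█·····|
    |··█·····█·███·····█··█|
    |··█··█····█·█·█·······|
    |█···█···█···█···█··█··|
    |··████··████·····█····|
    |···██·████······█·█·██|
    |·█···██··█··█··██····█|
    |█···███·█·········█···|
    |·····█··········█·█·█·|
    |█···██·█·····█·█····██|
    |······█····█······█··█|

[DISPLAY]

             ┃ GameOfLife                  ┃  
━━━┏━━━━━━━━━┠─────────────────────────────┨  
nal┃ Checkbox┃Gen: 0                       ┃  
───┠─────────┃·██···█·······█···█··█       ┃  
la ┃>[-] work┃█··█····██···█··█·····       ┃  
-r-┃   [-] do┃··█·····█·███·····█··█       ┃  
xr-┃     [ ] ┃··█··█····█·█·█·······       ┃  
xr-┃     [ ] ┃█···█···█···█···█··█··       ┃  
-r-┃     [ ] ┃··████··████·····█····       ┃  
-r-┃     [x] ┃···██·████······█·█·██       ┃  
━━━┃   [ ] lo┃·█···██··█··█··██····█       ┃  
   ┃   [ ] ma┃█···███·█·········█···       ┃  
   ┃   [-] vi┃·····█··········█·█·█·       ┃  
   ┃     [-] ┃█···██·█·····█·█····██       ┃  
   ┃       [ ┃······█····█······█··█       ┃  
   ┃       [x┃                             ┃  
   ┗━━━━━━━━━┃                             ┃  
             ┗━━━━━━━━━━━━━━━━━━━━━━━━━━━━━┛  
                                              
                                              


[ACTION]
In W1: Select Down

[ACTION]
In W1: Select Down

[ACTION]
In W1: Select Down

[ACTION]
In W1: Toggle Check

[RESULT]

             ┃ GameOfLife                  ┃  
━━━┏━━━━━━━━━┠─────────────────────────────┨  
nal┃ Checkbox┃Gen: 0                       ┃  
───┠─────────┃·██···█·······█···█··█       ┃  
la ┃ [-] work┃█··█····██···█··█·····       ┃  
-r-┃   [-] do┃··█·····█·███·····█··█       ┃  
xr-┃     [ ] ┃··█··█····█·█·█·······       ┃  
xr-┃>    [x] ┃█···█···█···█···█··█··       ┃  
-r-┃     [ ] ┃··████··████·····█····       ┃  
-r-┃     [x] ┃···██·████······█·█·██       ┃  
━━━┃   [ ] lo┃·█···██··█··█··██····█       ┃  
   ┃   [ ] ma┃█···███·█·········█···       ┃  
   ┃   [-] vi┃·····█··········█·█·█·       ┃  
   ┃     [-] ┃█···██·█·····█·█····██       ┃  
   ┃       [ ┃······█····█······█··█       ┃  
   ┃       [x┃                             ┃  
   ┗━━━━━━━━━┃                             ┃  
             ┗━━━━━━━━━━━━━━━━━━━━━━━━━━━━━┛  
                                              
                                              
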